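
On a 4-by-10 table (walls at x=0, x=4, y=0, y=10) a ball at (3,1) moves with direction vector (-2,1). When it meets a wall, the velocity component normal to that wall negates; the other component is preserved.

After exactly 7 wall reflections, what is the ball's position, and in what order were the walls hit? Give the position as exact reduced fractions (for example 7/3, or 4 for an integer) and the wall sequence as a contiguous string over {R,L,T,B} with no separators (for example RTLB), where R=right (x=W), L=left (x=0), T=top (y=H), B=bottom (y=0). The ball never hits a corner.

1. t=3/2 → L at (0,5/2); v=(2,1)
2. t=2 → R at (4,9/2); v=(-2,1)
3. t=2 → L at (0,13/2); v=(2,1)
4. t=2 → R at (4,17/2); v=(-2,1)
5. t=3/2 → T at (1,10); v=(-2,-1)
6. t=1/2 → L at (0,19/2); v=(2,-1)
7. t=2 → R at (4,15/2); v=(-2,-1)

Final position: (4,15/2)
Wall sequence: LRLRTLR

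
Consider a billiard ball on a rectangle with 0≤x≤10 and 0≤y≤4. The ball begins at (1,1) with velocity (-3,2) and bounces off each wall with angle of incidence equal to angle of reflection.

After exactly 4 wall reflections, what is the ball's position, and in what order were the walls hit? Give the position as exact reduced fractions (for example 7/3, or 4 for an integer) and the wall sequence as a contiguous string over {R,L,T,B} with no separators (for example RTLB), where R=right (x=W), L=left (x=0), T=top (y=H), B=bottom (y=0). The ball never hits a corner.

1. t=1/3 → L at (0,5/3); v=(3,2)
2. t=7/6 → T at (7/2,4); v=(3,-2)
3. t=2 → B at (19/2,0); v=(3,2)
4. t=1/6 → R at (10,1/3); v=(-3,2)

Final position: (10,1/3)
Wall sequence: LTBR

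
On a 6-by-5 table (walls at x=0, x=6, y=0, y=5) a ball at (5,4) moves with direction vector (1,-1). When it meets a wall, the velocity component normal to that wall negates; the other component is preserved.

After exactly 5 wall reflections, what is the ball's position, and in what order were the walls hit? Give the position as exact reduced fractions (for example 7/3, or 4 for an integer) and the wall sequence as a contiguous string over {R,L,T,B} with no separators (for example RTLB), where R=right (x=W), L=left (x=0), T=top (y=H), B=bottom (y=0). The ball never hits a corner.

Final position: (6,1)
Wall sequence: RBLTR

1. t=1 → R at (6,3); v=(-1,-1)
2. t=3 → B at (3,0); v=(-1,1)
3. t=3 → L at (0,3); v=(1,1)
4. t=2 → T at (2,5); v=(1,-1)
5. t=4 → R at (6,1); v=(-1,-1)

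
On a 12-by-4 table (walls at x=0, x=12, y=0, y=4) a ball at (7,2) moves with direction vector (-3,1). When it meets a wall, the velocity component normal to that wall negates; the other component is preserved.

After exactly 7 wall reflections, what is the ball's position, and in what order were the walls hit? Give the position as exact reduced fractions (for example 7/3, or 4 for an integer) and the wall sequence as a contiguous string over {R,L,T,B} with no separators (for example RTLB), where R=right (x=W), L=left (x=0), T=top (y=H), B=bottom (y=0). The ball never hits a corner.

1. t=2 → T at (1,4); v=(-3,-1)
2. t=1/3 → L at (0,11/3); v=(3,-1)
3. t=11/3 → B at (11,0); v=(3,1)
4. t=1/3 → R at (12,1/3); v=(-3,1)
5. t=11/3 → T at (1,4); v=(-3,-1)
6. t=1/3 → L at (0,11/3); v=(3,-1)
7. t=11/3 → B at (11,0); v=(3,1)

Final position: (11,0)
Wall sequence: TLBRTLB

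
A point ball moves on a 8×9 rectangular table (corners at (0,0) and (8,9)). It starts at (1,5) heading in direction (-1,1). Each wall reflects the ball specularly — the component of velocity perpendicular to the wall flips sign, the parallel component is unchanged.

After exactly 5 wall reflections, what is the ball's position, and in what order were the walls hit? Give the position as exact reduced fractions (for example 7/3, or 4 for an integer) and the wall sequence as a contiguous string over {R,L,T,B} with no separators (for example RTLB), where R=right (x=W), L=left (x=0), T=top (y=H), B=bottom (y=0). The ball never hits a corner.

1. t=1 → L at (0,6); v=(1,1)
2. t=3 → T at (3,9); v=(1,-1)
3. t=5 → R at (8,4); v=(-1,-1)
4. t=4 → B at (4,0); v=(-1,1)
5. t=4 → L at (0,4); v=(1,1)

Final position: (0,4)
Wall sequence: LTRBL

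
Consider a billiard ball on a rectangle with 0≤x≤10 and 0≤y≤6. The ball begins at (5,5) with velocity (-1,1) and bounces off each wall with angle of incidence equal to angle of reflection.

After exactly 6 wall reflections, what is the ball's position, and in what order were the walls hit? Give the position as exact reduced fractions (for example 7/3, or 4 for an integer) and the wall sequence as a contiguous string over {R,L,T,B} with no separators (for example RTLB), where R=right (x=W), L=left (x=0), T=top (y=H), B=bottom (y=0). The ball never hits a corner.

Final position: (6,0)
Wall sequence: TLBTRB

1. t=1 → T at (4,6); v=(-1,-1)
2. t=4 → L at (0,2); v=(1,-1)
3. t=2 → B at (2,0); v=(1,1)
4. t=6 → T at (8,6); v=(1,-1)
5. t=2 → R at (10,4); v=(-1,-1)
6. t=4 → B at (6,0); v=(-1,1)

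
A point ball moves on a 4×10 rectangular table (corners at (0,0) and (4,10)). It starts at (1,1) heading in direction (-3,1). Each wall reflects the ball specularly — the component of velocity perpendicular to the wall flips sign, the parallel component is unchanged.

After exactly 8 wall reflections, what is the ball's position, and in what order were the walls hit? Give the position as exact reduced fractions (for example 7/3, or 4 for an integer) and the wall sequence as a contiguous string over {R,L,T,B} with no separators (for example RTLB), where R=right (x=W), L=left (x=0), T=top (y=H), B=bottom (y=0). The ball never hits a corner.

Final position: (2,10)
Wall sequence: LRLRLRLT

1. t=1/3 → L at (0,4/3); v=(3,1)
2. t=4/3 → R at (4,8/3); v=(-3,1)
3. t=4/3 → L at (0,4); v=(3,1)
4. t=4/3 → R at (4,16/3); v=(-3,1)
5. t=4/3 → L at (0,20/3); v=(3,1)
6. t=4/3 → R at (4,8); v=(-3,1)
7. t=4/3 → L at (0,28/3); v=(3,1)
8. t=2/3 → T at (2,10); v=(3,-1)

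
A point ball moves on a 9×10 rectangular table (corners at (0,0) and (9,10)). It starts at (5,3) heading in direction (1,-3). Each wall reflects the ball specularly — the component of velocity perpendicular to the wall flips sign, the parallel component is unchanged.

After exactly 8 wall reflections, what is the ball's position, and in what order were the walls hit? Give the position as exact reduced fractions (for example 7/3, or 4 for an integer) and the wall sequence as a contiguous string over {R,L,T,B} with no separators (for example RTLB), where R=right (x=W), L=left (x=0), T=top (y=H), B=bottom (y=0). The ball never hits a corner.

Final position: (14/3,10)
Wall sequence: BRTBTLBT

1. t=1 → B at (6,0); v=(1,3)
2. t=3 → R at (9,9); v=(-1,3)
3. t=1/3 → T at (26/3,10); v=(-1,-3)
4. t=10/3 → B at (16/3,0); v=(-1,3)
5. t=10/3 → T at (2,10); v=(-1,-3)
6. t=2 → L at (0,4); v=(1,-3)
7. t=4/3 → B at (4/3,0); v=(1,3)
8. t=10/3 → T at (14/3,10); v=(1,-3)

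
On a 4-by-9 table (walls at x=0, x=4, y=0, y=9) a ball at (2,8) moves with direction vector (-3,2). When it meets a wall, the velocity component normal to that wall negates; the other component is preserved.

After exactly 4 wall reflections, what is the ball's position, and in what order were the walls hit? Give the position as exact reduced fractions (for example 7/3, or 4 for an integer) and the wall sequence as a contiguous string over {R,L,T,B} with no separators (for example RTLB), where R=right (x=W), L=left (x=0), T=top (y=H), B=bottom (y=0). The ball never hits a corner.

1. t=1/2 → T at (1/2,9); v=(-3,-2)
2. t=1/6 → L at (0,26/3); v=(3,-2)
3. t=4/3 → R at (4,6); v=(-3,-2)
4. t=4/3 → L at (0,10/3); v=(3,-2)

Final position: (0,10/3)
Wall sequence: TLRL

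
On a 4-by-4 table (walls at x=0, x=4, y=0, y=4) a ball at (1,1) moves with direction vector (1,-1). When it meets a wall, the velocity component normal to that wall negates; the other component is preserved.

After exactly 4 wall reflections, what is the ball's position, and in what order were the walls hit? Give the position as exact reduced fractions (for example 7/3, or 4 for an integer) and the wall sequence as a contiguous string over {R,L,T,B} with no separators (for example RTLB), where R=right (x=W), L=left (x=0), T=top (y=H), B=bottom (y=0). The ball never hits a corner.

1. t=1 → B at (2,0); v=(1,1)
2. t=2 → R at (4,2); v=(-1,1)
3. t=2 → T at (2,4); v=(-1,-1)
4. t=2 → L at (0,2); v=(1,-1)

Final position: (0,2)
Wall sequence: BRTL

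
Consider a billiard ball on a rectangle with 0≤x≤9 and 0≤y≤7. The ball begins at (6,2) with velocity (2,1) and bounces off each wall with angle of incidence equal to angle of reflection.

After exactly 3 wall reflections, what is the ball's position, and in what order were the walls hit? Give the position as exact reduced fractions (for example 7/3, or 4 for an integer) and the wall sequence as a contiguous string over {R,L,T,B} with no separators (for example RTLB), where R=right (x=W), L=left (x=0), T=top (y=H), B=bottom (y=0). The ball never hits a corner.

Final position: (0,6)
Wall sequence: RTL

1. t=3/2 → R at (9,7/2); v=(-2,1)
2. t=7/2 → T at (2,7); v=(-2,-1)
3. t=1 → L at (0,6); v=(2,-1)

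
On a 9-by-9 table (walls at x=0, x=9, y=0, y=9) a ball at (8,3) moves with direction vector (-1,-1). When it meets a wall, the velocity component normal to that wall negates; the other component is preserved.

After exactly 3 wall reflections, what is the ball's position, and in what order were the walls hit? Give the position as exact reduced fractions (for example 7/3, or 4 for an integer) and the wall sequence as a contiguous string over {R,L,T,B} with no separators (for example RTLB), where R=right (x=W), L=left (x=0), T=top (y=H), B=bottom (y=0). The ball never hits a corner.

Final position: (4,9)
Wall sequence: BLT

1. t=3 → B at (5,0); v=(-1,1)
2. t=5 → L at (0,5); v=(1,1)
3. t=4 → T at (4,9); v=(1,-1)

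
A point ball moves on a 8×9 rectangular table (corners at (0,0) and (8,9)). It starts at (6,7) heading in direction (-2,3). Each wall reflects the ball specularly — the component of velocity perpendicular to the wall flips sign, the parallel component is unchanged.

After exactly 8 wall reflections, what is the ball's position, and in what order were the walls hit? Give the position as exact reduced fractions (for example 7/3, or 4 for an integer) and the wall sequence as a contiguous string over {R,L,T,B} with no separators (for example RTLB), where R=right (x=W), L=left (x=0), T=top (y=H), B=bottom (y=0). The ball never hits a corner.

1. t=2/3 → T at (14/3,9); v=(-2,-3)
2. t=7/3 → L at (0,2); v=(2,-3)
3. t=2/3 → B at (4/3,0); v=(2,3)
4. t=3 → T at (22/3,9); v=(2,-3)
5. t=1/3 → R at (8,8); v=(-2,-3)
6. t=8/3 → B at (8/3,0); v=(-2,3)
7. t=4/3 → L at (0,4); v=(2,3)
8. t=5/3 → T at (10/3,9); v=(2,-3)

Final position: (10/3,9)
Wall sequence: TLBTRBLT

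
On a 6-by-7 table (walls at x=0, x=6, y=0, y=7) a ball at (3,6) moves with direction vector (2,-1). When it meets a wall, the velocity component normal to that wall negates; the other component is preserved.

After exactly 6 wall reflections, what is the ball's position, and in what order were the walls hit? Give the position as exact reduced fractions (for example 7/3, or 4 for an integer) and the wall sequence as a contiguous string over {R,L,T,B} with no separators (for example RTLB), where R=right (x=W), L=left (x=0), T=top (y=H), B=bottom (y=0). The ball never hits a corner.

1. t=3/2 → R at (6,9/2); v=(-2,-1)
2. t=3 → L at (0,3/2); v=(2,-1)
3. t=3/2 → B at (3,0); v=(2,1)
4. t=3/2 → R at (6,3/2); v=(-2,1)
5. t=3 → L at (0,9/2); v=(2,1)
6. t=5/2 → T at (5,7); v=(2,-1)

Final position: (5,7)
Wall sequence: RLBRLT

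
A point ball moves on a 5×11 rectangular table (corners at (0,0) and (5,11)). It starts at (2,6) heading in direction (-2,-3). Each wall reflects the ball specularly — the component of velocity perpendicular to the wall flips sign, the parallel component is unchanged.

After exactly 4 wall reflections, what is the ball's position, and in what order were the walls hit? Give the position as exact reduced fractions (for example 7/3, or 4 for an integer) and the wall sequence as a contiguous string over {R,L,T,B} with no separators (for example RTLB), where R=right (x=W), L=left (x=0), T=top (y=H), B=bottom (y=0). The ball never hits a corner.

1. t=1 → L at (0,3); v=(2,-3)
2. t=1 → B at (2,0); v=(2,3)
3. t=3/2 → R at (5,9/2); v=(-2,3)
4. t=13/6 → T at (2/3,11); v=(-2,-3)

Final position: (2/3,11)
Wall sequence: LBRT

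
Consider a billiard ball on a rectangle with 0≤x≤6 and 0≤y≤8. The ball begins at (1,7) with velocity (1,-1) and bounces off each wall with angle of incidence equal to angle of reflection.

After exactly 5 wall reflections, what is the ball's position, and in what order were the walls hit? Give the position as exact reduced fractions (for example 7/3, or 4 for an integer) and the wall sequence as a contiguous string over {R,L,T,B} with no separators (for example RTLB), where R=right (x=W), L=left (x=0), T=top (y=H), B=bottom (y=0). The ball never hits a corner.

1. t=5 → R at (6,2); v=(-1,-1)
2. t=2 → B at (4,0); v=(-1,1)
3. t=4 → L at (0,4); v=(1,1)
4. t=4 → T at (4,8); v=(1,-1)
5. t=2 → R at (6,6); v=(-1,-1)

Final position: (6,6)
Wall sequence: RBLTR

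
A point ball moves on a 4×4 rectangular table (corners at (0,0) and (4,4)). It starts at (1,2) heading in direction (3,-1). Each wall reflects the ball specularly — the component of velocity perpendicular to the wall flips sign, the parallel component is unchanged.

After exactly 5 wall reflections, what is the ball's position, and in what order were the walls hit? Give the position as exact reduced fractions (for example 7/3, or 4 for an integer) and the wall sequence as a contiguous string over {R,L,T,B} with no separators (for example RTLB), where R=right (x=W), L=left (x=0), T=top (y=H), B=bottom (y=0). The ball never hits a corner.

1. t=1 → R at (4,1); v=(-3,-1)
2. t=1 → B at (1,0); v=(-3,1)
3. t=1/3 → L at (0,1/3); v=(3,1)
4. t=4/3 → R at (4,5/3); v=(-3,1)
5. t=4/3 → L at (0,3); v=(3,1)

Final position: (0,3)
Wall sequence: RBLRL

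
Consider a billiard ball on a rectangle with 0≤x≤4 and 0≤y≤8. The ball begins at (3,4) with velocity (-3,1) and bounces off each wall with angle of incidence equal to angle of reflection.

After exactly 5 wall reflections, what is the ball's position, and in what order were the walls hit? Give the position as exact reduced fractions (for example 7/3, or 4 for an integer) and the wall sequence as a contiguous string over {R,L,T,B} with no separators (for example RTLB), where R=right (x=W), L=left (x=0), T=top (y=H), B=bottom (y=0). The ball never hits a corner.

Final position: (4,7)
Wall sequence: LRLTR

1. t=1 → L at (0,5); v=(3,1)
2. t=4/3 → R at (4,19/3); v=(-3,1)
3. t=4/3 → L at (0,23/3); v=(3,1)
4. t=1/3 → T at (1,8); v=(3,-1)
5. t=1 → R at (4,7); v=(-3,-1)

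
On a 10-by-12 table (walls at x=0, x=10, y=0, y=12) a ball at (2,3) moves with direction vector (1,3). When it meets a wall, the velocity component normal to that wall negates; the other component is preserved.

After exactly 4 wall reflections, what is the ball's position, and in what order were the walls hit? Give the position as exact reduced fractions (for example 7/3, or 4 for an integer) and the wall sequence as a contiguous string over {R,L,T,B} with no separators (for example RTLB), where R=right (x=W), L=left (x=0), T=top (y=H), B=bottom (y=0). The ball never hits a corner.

1. t=3 → T at (5,12); v=(1,-3)
2. t=4 → B at (9,0); v=(1,3)
3. t=1 → R at (10,3); v=(-1,3)
4. t=3 → T at (7,12); v=(-1,-3)

Final position: (7,12)
Wall sequence: TBRT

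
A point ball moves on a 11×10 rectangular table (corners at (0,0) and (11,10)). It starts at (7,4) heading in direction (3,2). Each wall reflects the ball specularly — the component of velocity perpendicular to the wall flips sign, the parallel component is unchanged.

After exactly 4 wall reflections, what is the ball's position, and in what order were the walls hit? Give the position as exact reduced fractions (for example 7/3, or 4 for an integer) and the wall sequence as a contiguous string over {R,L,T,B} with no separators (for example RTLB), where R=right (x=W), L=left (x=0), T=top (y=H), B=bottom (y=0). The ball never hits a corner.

1. t=4/3 → R at (11,20/3); v=(-3,2)
2. t=5/3 → T at (6,10); v=(-3,-2)
3. t=2 → L at (0,6); v=(3,-2)
4. t=3 → B at (9,0); v=(3,2)

Final position: (9,0)
Wall sequence: RTLB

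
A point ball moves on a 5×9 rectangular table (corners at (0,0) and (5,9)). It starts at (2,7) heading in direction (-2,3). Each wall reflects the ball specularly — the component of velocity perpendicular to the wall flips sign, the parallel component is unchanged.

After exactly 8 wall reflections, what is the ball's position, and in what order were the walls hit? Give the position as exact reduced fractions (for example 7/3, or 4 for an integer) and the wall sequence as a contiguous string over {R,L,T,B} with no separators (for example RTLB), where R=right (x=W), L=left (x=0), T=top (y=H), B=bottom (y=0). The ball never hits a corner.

1. t=2/3 → T at (2/3,9); v=(-2,-3)
2. t=1/3 → L at (0,8); v=(2,-3)
3. t=5/2 → R at (5,1/2); v=(-2,-3)
4. t=1/6 → B at (14/3,0); v=(-2,3)
5. t=7/3 → L at (0,7); v=(2,3)
6. t=2/3 → T at (4/3,9); v=(2,-3)
7. t=11/6 → R at (5,7/2); v=(-2,-3)
8. t=7/6 → B at (8/3,0); v=(-2,3)

Final position: (8/3,0)
Wall sequence: TLRBLTRB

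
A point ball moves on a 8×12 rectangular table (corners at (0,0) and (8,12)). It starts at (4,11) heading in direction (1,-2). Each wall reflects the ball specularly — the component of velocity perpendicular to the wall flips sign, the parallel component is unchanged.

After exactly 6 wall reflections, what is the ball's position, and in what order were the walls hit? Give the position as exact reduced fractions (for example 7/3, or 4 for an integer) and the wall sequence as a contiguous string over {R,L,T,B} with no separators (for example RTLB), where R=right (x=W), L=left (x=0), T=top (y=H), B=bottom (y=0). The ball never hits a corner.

1. t=4 → R at (8,3); v=(-1,-2)
2. t=3/2 → B at (13/2,0); v=(-1,2)
3. t=6 → T at (1/2,12); v=(-1,-2)
4. t=1/2 → L at (0,11); v=(1,-2)
5. t=11/2 → B at (11/2,0); v=(1,2)
6. t=5/2 → R at (8,5); v=(-1,2)

Final position: (8,5)
Wall sequence: RBTLBR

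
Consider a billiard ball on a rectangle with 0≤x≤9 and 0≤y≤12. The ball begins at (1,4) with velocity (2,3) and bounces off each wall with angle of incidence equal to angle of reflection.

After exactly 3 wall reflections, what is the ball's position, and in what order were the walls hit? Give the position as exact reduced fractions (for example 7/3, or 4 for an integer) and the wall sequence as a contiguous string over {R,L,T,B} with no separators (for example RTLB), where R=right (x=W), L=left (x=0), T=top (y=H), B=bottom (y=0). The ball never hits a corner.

1. t=8/3 → T at (19/3,12); v=(2,-3)
2. t=4/3 → R at (9,8); v=(-2,-3)
3. t=8/3 → B at (11/3,0); v=(-2,3)

Final position: (11/3,0)
Wall sequence: TRB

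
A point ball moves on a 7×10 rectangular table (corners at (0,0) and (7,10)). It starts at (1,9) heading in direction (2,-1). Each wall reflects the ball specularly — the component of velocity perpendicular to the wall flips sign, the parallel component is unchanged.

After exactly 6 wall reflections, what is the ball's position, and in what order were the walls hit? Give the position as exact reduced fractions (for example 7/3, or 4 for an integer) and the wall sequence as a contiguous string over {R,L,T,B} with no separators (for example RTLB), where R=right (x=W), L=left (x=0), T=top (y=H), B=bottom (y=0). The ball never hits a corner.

1. t=3 → R at (7,6); v=(-2,-1)
2. t=7/2 → L at (0,5/2); v=(2,-1)
3. t=5/2 → B at (5,0); v=(2,1)
4. t=1 → R at (7,1); v=(-2,1)
5. t=7/2 → L at (0,9/2); v=(2,1)
6. t=7/2 → R at (7,8); v=(-2,1)

Final position: (7,8)
Wall sequence: RLBRLR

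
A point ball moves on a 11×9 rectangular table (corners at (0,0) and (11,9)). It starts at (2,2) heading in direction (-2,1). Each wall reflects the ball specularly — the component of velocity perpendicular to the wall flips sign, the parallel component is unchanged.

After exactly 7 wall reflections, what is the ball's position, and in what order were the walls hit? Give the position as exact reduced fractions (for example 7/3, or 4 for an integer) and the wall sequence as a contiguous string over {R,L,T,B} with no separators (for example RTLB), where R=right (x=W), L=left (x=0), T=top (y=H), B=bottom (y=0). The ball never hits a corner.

1. t=1 → L at (0,3); v=(2,1)
2. t=11/2 → R at (11,17/2); v=(-2,1)
3. t=1/2 → T at (10,9); v=(-2,-1)
4. t=5 → L at (0,4); v=(2,-1)
5. t=4 → B at (8,0); v=(2,1)
6. t=3/2 → R at (11,3/2); v=(-2,1)
7. t=11/2 → L at (0,7); v=(2,1)

Final position: (0,7)
Wall sequence: LRTLBRL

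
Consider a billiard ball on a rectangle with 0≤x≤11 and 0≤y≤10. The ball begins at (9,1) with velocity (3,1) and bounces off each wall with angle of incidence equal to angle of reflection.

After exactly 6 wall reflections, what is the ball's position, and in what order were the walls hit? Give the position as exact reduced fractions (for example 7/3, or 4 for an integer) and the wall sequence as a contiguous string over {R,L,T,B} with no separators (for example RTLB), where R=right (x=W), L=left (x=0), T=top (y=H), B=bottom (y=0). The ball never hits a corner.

Final position: (11,11/3)
Wall sequence: RLRTLR

1. t=2/3 → R at (11,5/3); v=(-3,1)
2. t=11/3 → L at (0,16/3); v=(3,1)
3. t=11/3 → R at (11,9); v=(-3,1)
4. t=1 → T at (8,10); v=(-3,-1)
5. t=8/3 → L at (0,22/3); v=(3,-1)
6. t=11/3 → R at (11,11/3); v=(-3,-1)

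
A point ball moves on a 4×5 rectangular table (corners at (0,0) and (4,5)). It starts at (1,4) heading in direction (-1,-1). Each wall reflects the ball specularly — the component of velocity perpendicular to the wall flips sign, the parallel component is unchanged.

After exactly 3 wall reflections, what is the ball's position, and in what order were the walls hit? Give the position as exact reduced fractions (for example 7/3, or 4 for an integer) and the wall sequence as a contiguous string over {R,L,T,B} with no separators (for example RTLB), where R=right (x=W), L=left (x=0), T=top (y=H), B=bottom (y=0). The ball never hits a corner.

Final position: (4,1)
Wall sequence: LBR

1. t=1 → L at (0,3); v=(1,-1)
2. t=3 → B at (3,0); v=(1,1)
3. t=1 → R at (4,1); v=(-1,1)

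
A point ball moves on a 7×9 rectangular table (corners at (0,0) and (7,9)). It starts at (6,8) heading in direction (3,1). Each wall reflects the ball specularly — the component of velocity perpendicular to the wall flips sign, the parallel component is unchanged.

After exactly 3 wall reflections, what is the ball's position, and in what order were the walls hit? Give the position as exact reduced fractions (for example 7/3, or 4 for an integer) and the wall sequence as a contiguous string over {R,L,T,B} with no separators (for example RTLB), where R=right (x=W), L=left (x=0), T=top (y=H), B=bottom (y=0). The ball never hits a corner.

1. t=1/3 → R at (7,25/3); v=(-3,1)
2. t=2/3 → T at (5,9); v=(-3,-1)
3. t=5/3 → L at (0,22/3); v=(3,-1)

Final position: (0,22/3)
Wall sequence: RTL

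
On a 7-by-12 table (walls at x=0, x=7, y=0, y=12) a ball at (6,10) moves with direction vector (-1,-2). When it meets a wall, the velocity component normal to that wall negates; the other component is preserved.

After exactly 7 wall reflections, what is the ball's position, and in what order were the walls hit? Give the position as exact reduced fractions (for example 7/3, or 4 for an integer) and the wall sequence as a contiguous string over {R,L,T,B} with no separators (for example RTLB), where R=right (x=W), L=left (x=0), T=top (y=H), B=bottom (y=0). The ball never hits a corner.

1. t=5 → B at (1,0); v=(-1,2)
2. t=1 → L at (0,2); v=(1,2)
3. t=5 → T at (5,12); v=(1,-2)
4. t=2 → R at (7,8); v=(-1,-2)
5. t=4 → B at (3,0); v=(-1,2)
6. t=3 → L at (0,6); v=(1,2)
7. t=3 → T at (3,12); v=(1,-2)

Final position: (3,12)
Wall sequence: BLTRBLT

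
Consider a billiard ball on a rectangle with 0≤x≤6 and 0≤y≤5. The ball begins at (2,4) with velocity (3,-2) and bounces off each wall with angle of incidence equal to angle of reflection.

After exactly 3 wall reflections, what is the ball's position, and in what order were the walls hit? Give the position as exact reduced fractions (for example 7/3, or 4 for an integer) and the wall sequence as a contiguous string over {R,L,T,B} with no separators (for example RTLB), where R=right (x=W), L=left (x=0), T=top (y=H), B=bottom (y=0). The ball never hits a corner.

Final position: (0,8/3)
Wall sequence: RBL

1. t=4/3 → R at (6,4/3); v=(-3,-2)
2. t=2/3 → B at (4,0); v=(-3,2)
3. t=4/3 → L at (0,8/3); v=(3,2)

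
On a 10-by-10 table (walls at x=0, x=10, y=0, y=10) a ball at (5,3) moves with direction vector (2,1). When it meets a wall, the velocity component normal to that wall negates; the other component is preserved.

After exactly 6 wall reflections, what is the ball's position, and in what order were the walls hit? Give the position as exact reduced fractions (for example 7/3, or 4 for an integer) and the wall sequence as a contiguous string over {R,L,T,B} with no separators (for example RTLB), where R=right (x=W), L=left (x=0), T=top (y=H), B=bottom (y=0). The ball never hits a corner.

Final position: (0,1/2)
Wall sequence: RTLRBL

1. t=5/2 → R at (10,11/2); v=(-2,1)
2. t=9/2 → T at (1,10); v=(-2,-1)
3. t=1/2 → L at (0,19/2); v=(2,-1)
4. t=5 → R at (10,9/2); v=(-2,-1)
5. t=9/2 → B at (1,0); v=(-2,1)
6. t=1/2 → L at (0,1/2); v=(2,1)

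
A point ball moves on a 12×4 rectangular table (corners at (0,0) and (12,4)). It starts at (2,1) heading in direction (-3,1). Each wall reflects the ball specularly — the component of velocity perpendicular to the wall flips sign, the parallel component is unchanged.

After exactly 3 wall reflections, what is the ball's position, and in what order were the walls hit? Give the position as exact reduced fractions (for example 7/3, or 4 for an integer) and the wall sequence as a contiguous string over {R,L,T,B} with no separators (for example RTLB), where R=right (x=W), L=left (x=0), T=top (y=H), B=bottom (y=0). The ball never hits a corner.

1. t=2/3 → L at (0,5/3); v=(3,1)
2. t=7/3 → T at (7,4); v=(3,-1)
3. t=5/3 → R at (12,7/3); v=(-3,-1)

Final position: (12,7/3)
Wall sequence: LTR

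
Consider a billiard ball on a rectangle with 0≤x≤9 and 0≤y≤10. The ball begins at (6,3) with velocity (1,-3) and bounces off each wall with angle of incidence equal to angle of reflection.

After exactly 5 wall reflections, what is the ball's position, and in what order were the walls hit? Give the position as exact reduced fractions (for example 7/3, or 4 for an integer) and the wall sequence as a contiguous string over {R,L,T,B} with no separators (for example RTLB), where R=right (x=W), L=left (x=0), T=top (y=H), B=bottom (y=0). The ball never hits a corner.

1. t=1 → B at (7,0); v=(1,3)
2. t=2 → R at (9,6); v=(-1,3)
3. t=4/3 → T at (23/3,10); v=(-1,-3)
4. t=10/3 → B at (13/3,0); v=(-1,3)
5. t=10/3 → T at (1,10); v=(-1,-3)

Final position: (1,10)
Wall sequence: BRTBT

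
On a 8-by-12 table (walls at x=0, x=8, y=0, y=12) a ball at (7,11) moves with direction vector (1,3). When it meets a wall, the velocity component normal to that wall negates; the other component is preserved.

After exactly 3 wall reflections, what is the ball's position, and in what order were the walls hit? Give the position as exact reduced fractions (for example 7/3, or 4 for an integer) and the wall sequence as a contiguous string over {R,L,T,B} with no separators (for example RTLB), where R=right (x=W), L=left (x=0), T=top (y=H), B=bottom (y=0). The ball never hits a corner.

1. t=1/3 → T at (22/3,12); v=(1,-3)
2. t=2/3 → R at (8,10); v=(-1,-3)
3. t=10/3 → B at (14/3,0); v=(-1,3)

Final position: (14/3,0)
Wall sequence: TRB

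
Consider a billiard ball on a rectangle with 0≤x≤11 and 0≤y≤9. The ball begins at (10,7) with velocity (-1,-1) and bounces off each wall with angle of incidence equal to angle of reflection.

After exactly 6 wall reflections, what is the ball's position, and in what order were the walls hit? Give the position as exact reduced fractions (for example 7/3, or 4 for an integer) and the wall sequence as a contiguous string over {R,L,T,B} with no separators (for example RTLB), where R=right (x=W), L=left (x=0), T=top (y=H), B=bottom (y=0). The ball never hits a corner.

1. t=7 → B at (3,0); v=(-1,1)
2. t=3 → L at (0,3); v=(1,1)
3. t=6 → T at (6,9); v=(1,-1)
4. t=5 → R at (11,4); v=(-1,-1)
5. t=4 → B at (7,0); v=(-1,1)
6. t=7 → L at (0,7); v=(1,1)

Final position: (0,7)
Wall sequence: BLTRBL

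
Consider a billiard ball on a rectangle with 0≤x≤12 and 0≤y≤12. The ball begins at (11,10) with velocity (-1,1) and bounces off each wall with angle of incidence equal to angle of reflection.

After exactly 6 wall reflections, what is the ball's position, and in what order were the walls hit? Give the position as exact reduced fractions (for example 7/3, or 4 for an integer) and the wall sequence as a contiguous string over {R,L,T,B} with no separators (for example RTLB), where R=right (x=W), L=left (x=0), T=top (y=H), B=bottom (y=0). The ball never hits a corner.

1. t=2 → T at (9,12); v=(-1,-1)
2. t=9 → L at (0,3); v=(1,-1)
3. t=3 → B at (3,0); v=(1,1)
4. t=9 → R at (12,9); v=(-1,1)
5. t=3 → T at (9,12); v=(-1,-1)
6. t=9 → L at (0,3); v=(1,-1)

Final position: (0,3)
Wall sequence: TLBRTL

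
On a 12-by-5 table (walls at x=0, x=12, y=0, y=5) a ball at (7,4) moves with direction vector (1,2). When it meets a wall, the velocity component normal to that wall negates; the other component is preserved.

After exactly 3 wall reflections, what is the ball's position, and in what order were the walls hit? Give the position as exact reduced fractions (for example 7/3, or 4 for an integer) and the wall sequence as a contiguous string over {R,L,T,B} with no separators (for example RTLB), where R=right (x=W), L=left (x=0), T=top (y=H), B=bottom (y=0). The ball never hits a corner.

Final position: (12,4)
Wall sequence: TBR

1. t=1/2 → T at (15/2,5); v=(1,-2)
2. t=5/2 → B at (10,0); v=(1,2)
3. t=2 → R at (12,4); v=(-1,2)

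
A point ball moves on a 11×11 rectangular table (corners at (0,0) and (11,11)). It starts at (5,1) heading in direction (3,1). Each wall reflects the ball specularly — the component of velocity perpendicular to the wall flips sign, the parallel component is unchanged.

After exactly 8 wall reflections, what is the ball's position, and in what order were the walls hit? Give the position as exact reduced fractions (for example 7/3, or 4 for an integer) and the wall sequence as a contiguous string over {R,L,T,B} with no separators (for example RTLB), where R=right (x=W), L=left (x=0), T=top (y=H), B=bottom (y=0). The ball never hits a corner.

Final position: (2,0)
Wall sequence: RLRTLRLB

1. t=2 → R at (11,3); v=(-3,1)
2. t=11/3 → L at (0,20/3); v=(3,1)
3. t=11/3 → R at (11,31/3); v=(-3,1)
4. t=2/3 → T at (9,11); v=(-3,-1)
5. t=3 → L at (0,8); v=(3,-1)
6. t=11/3 → R at (11,13/3); v=(-3,-1)
7. t=11/3 → L at (0,2/3); v=(3,-1)
8. t=2/3 → B at (2,0); v=(3,1)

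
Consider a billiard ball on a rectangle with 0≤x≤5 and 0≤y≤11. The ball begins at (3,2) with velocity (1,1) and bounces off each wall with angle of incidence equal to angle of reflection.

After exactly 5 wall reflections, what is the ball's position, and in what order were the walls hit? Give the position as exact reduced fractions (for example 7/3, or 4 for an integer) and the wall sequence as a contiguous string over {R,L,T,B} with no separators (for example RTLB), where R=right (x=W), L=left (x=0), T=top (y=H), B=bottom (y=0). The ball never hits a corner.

1. t=2 → R at (5,4); v=(-1,1)
2. t=5 → L at (0,9); v=(1,1)
3. t=2 → T at (2,11); v=(1,-1)
4. t=3 → R at (5,8); v=(-1,-1)
5. t=5 → L at (0,3); v=(1,-1)

Final position: (0,3)
Wall sequence: RLTRL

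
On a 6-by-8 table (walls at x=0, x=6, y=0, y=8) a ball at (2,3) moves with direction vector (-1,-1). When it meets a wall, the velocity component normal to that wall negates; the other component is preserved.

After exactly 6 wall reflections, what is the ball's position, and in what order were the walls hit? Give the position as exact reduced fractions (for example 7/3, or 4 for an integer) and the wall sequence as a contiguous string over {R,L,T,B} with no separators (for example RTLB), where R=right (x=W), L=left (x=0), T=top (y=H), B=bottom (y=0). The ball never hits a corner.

1. t=2 → L at (0,1); v=(1,-1)
2. t=1 → B at (1,0); v=(1,1)
3. t=5 → R at (6,5); v=(-1,1)
4. t=3 → T at (3,8); v=(-1,-1)
5. t=3 → L at (0,5); v=(1,-1)
6. t=5 → B at (5,0); v=(1,1)

Final position: (5,0)
Wall sequence: LBRTLB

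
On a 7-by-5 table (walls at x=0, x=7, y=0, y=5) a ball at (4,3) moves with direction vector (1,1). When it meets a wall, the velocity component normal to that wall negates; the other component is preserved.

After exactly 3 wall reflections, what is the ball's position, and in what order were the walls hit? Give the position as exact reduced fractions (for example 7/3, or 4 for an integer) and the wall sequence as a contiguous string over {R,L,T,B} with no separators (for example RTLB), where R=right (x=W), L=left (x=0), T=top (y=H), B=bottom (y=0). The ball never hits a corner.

Final position: (3,0)
Wall sequence: TRB

1. t=2 → T at (6,5); v=(1,-1)
2. t=1 → R at (7,4); v=(-1,-1)
3. t=4 → B at (3,0); v=(-1,1)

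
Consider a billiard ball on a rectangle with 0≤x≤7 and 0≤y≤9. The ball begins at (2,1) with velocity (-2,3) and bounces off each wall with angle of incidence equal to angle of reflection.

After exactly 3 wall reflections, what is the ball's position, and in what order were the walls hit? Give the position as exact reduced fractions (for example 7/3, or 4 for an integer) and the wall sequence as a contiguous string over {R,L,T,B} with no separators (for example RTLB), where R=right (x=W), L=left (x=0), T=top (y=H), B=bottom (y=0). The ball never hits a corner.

1. t=1 → L at (0,4); v=(2,3)
2. t=5/3 → T at (10/3,9); v=(2,-3)
3. t=11/6 → R at (7,7/2); v=(-2,-3)

Final position: (7,7/2)
Wall sequence: LTR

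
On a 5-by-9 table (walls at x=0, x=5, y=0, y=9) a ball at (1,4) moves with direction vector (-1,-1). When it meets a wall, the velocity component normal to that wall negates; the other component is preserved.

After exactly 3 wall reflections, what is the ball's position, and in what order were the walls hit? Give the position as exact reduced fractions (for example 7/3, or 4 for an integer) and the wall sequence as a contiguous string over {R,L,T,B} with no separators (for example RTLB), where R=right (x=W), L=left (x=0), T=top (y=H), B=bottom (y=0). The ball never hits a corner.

1. t=1 → L at (0,3); v=(1,-1)
2. t=3 → B at (3,0); v=(1,1)
3. t=2 → R at (5,2); v=(-1,1)

Final position: (5,2)
Wall sequence: LBR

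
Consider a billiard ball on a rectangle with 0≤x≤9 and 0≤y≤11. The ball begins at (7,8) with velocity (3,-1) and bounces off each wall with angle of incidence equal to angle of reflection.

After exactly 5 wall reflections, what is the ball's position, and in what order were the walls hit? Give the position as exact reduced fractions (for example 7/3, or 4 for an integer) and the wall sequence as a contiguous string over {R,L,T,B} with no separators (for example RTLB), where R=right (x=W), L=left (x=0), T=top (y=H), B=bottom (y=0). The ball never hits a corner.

Final position: (0,5/3)
Wall sequence: RLRBL

1. t=2/3 → R at (9,22/3); v=(-3,-1)
2. t=3 → L at (0,13/3); v=(3,-1)
3. t=3 → R at (9,4/3); v=(-3,-1)
4. t=4/3 → B at (5,0); v=(-3,1)
5. t=5/3 → L at (0,5/3); v=(3,1)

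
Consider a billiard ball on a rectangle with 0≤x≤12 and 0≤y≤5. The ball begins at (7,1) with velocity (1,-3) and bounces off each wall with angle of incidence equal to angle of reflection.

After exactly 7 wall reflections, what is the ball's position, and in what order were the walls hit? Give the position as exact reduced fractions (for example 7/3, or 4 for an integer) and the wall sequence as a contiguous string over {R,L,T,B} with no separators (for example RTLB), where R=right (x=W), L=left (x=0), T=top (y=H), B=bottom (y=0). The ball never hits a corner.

1. t=1/3 → B at (22/3,0); v=(1,3)
2. t=5/3 → T at (9,5); v=(1,-3)
3. t=5/3 → B at (32/3,0); v=(1,3)
4. t=4/3 → R at (12,4); v=(-1,3)
5. t=1/3 → T at (35/3,5); v=(-1,-3)
6. t=5/3 → B at (10,0); v=(-1,3)
7. t=5/3 → T at (25/3,5); v=(-1,-3)

Final position: (25/3,5)
Wall sequence: BTBRTBT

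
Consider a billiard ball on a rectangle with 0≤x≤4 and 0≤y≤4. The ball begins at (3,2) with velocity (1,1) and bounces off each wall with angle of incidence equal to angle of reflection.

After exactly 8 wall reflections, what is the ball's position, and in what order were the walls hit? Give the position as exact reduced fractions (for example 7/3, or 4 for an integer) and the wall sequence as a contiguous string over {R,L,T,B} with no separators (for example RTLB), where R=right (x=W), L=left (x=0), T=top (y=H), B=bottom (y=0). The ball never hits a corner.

1. t=1 → R at (4,3); v=(-1,1)
2. t=1 → T at (3,4); v=(-1,-1)
3. t=3 → L at (0,1); v=(1,-1)
4. t=1 → B at (1,0); v=(1,1)
5. t=3 → R at (4,3); v=(-1,1)
6. t=1 → T at (3,4); v=(-1,-1)
7. t=3 → L at (0,1); v=(1,-1)
8. t=1 → B at (1,0); v=(1,1)

Final position: (1,0)
Wall sequence: RTLBRTLB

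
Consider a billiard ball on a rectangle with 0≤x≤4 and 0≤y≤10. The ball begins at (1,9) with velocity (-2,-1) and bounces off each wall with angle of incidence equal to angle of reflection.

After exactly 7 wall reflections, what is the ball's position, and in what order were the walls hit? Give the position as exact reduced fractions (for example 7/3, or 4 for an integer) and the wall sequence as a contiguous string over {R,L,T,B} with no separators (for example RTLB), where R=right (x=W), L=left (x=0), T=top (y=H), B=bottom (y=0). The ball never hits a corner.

Final position: (4,3/2)
Wall sequence: LRLRLBR

1. t=1/2 → L at (0,17/2); v=(2,-1)
2. t=2 → R at (4,13/2); v=(-2,-1)
3. t=2 → L at (0,9/2); v=(2,-1)
4. t=2 → R at (4,5/2); v=(-2,-1)
5. t=2 → L at (0,1/2); v=(2,-1)
6. t=1/2 → B at (1,0); v=(2,1)
7. t=3/2 → R at (4,3/2); v=(-2,1)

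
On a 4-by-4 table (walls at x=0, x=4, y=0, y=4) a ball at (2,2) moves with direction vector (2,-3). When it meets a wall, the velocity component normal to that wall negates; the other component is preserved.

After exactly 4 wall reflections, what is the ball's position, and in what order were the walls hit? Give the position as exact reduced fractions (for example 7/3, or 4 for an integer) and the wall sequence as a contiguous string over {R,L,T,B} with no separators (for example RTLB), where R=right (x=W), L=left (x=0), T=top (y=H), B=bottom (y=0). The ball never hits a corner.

1. t=2/3 → B at (10/3,0); v=(2,3)
2. t=1/3 → R at (4,1); v=(-2,3)
3. t=1 → T at (2,4); v=(-2,-3)
4. t=1 → L at (0,1); v=(2,-3)

Final position: (0,1)
Wall sequence: BRTL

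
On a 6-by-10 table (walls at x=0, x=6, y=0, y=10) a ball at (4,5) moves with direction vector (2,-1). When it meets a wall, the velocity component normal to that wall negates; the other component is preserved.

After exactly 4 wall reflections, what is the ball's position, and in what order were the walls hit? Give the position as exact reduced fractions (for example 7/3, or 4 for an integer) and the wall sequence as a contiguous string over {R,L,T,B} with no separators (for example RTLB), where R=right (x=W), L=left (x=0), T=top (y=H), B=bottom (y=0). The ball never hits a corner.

1. t=1 → R at (6,4); v=(-2,-1)
2. t=3 → L at (0,1); v=(2,-1)
3. t=1 → B at (2,0); v=(2,1)
4. t=2 → R at (6,2); v=(-2,1)

Final position: (6,2)
Wall sequence: RLBR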